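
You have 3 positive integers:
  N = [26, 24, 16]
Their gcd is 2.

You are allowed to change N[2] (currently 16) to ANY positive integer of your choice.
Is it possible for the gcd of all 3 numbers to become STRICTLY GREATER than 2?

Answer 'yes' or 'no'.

Current gcd = 2
gcd of all OTHER numbers (without N[2]=16): gcd([26, 24]) = 2
The new gcd after any change is gcd(2, new_value).
This can be at most 2.
Since 2 = old gcd 2, the gcd can only stay the same or decrease.

Answer: no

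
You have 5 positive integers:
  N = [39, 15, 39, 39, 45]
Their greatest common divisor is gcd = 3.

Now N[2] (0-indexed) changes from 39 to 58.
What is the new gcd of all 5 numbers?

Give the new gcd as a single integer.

Answer: 1

Derivation:
Numbers: [39, 15, 39, 39, 45], gcd = 3
Change: index 2, 39 -> 58
gcd of the OTHER numbers (without index 2): gcd([39, 15, 39, 45]) = 3
New gcd = gcd(g_others, new_val) = gcd(3, 58) = 1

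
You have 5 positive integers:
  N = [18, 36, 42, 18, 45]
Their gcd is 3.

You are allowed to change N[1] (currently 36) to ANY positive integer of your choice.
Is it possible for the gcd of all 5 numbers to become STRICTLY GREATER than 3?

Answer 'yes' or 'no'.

Answer: no

Derivation:
Current gcd = 3
gcd of all OTHER numbers (without N[1]=36): gcd([18, 42, 18, 45]) = 3
The new gcd after any change is gcd(3, new_value).
This can be at most 3.
Since 3 = old gcd 3, the gcd can only stay the same or decrease.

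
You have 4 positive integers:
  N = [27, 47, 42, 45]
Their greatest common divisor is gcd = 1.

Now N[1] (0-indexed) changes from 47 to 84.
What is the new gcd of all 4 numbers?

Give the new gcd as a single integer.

Answer: 3

Derivation:
Numbers: [27, 47, 42, 45], gcd = 1
Change: index 1, 47 -> 84
gcd of the OTHER numbers (without index 1): gcd([27, 42, 45]) = 3
New gcd = gcd(g_others, new_val) = gcd(3, 84) = 3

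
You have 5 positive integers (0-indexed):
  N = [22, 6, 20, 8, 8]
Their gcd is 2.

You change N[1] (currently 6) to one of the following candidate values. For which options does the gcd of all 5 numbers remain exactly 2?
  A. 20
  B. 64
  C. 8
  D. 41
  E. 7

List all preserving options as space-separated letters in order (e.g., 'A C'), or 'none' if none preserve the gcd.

Old gcd = 2; gcd of others (without N[1]) = 2
New gcd for candidate v: gcd(2, v). Preserves old gcd iff gcd(2, v) = 2.
  Option A: v=20, gcd(2,20)=2 -> preserves
  Option B: v=64, gcd(2,64)=2 -> preserves
  Option C: v=8, gcd(2,8)=2 -> preserves
  Option D: v=41, gcd(2,41)=1 -> changes
  Option E: v=7, gcd(2,7)=1 -> changes

Answer: A B C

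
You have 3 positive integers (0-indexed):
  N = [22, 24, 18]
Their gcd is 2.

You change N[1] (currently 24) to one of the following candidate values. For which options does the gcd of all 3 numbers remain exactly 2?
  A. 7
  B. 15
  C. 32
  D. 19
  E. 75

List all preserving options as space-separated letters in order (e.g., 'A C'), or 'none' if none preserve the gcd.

Old gcd = 2; gcd of others (without N[1]) = 2
New gcd for candidate v: gcd(2, v). Preserves old gcd iff gcd(2, v) = 2.
  Option A: v=7, gcd(2,7)=1 -> changes
  Option B: v=15, gcd(2,15)=1 -> changes
  Option C: v=32, gcd(2,32)=2 -> preserves
  Option D: v=19, gcd(2,19)=1 -> changes
  Option E: v=75, gcd(2,75)=1 -> changes

Answer: C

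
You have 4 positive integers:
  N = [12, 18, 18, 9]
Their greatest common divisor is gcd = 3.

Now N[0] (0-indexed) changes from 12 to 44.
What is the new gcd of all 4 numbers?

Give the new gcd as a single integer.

Numbers: [12, 18, 18, 9], gcd = 3
Change: index 0, 12 -> 44
gcd of the OTHER numbers (without index 0): gcd([18, 18, 9]) = 9
New gcd = gcd(g_others, new_val) = gcd(9, 44) = 1

Answer: 1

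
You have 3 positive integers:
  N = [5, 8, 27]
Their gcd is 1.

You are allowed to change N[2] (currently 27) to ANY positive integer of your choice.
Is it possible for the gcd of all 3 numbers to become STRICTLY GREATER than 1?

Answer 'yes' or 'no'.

Answer: no

Derivation:
Current gcd = 1
gcd of all OTHER numbers (without N[2]=27): gcd([5, 8]) = 1
The new gcd after any change is gcd(1, new_value).
This can be at most 1.
Since 1 = old gcd 1, the gcd can only stay the same or decrease.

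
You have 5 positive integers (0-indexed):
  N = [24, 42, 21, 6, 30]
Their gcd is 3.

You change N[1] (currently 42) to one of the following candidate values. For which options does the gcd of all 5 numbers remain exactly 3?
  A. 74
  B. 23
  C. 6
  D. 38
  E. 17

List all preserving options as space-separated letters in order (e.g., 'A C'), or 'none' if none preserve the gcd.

Answer: C

Derivation:
Old gcd = 3; gcd of others (without N[1]) = 3
New gcd for candidate v: gcd(3, v). Preserves old gcd iff gcd(3, v) = 3.
  Option A: v=74, gcd(3,74)=1 -> changes
  Option B: v=23, gcd(3,23)=1 -> changes
  Option C: v=6, gcd(3,6)=3 -> preserves
  Option D: v=38, gcd(3,38)=1 -> changes
  Option E: v=17, gcd(3,17)=1 -> changes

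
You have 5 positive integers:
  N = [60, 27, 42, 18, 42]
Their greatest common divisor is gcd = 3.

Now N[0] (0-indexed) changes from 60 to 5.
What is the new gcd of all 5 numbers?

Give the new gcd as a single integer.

Answer: 1

Derivation:
Numbers: [60, 27, 42, 18, 42], gcd = 3
Change: index 0, 60 -> 5
gcd of the OTHER numbers (without index 0): gcd([27, 42, 18, 42]) = 3
New gcd = gcd(g_others, new_val) = gcd(3, 5) = 1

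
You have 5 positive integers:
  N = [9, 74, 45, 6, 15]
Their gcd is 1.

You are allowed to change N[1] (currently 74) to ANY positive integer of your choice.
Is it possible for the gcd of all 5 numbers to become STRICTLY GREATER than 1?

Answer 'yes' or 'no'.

Answer: yes

Derivation:
Current gcd = 1
gcd of all OTHER numbers (without N[1]=74): gcd([9, 45, 6, 15]) = 3
The new gcd after any change is gcd(3, new_value).
This can be at most 3.
Since 3 > old gcd 1, the gcd CAN increase (e.g., set N[1] = 3).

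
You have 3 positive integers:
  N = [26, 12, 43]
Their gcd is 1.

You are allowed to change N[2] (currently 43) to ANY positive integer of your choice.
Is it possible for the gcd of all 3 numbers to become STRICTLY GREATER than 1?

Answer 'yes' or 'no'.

Answer: yes

Derivation:
Current gcd = 1
gcd of all OTHER numbers (without N[2]=43): gcd([26, 12]) = 2
The new gcd after any change is gcd(2, new_value).
This can be at most 2.
Since 2 > old gcd 1, the gcd CAN increase (e.g., set N[2] = 2).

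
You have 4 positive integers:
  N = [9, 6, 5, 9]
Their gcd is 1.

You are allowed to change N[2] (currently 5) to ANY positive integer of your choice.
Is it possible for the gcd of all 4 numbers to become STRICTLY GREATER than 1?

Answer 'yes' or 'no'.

Current gcd = 1
gcd of all OTHER numbers (without N[2]=5): gcd([9, 6, 9]) = 3
The new gcd after any change is gcd(3, new_value).
This can be at most 3.
Since 3 > old gcd 1, the gcd CAN increase (e.g., set N[2] = 3).

Answer: yes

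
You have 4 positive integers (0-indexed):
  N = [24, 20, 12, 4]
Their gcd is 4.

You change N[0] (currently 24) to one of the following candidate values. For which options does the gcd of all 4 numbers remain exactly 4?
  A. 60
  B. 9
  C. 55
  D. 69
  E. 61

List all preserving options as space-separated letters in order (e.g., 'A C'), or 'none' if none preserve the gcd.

Answer: A

Derivation:
Old gcd = 4; gcd of others (without N[0]) = 4
New gcd for candidate v: gcd(4, v). Preserves old gcd iff gcd(4, v) = 4.
  Option A: v=60, gcd(4,60)=4 -> preserves
  Option B: v=9, gcd(4,9)=1 -> changes
  Option C: v=55, gcd(4,55)=1 -> changes
  Option D: v=69, gcd(4,69)=1 -> changes
  Option E: v=61, gcd(4,61)=1 -> changes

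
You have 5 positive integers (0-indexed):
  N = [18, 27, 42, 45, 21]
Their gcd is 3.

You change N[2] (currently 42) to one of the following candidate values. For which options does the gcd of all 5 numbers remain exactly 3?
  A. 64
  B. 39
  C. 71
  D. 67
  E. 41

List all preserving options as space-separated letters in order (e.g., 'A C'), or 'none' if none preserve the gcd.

Answer: B

Derivation:
Old gcd = 3; gcd of others (without N[2]) = 3
New gcd for candidate v: gcd(3, v). Preserves old gcd iff gcd(3, v) = 3.
  Option A: v=64, gcd(3,64)=1 -> changes
  Option B: v=39, gcd(3,39)=3 -> preserves
  Option C: v=71, gcd(3,71)=1 -> changes
  Option D: v=67, gcd(3,67)=1 -> changes
  Option E: v=41, gcd(3,41)=1 -> changes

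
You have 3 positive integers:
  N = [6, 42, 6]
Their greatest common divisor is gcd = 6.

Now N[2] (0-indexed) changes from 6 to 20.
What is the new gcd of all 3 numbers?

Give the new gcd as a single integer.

Answer: 2

Derivation:
Numbers: [6, 42, 6], gcd = 6
Change: index 2, 6 -> 20
gcd of the OTHER numbers (without index 2): gcd([6, 42]) = 6
New gcd = gcd(g_others, new_val) = gcd(6, 20) = 2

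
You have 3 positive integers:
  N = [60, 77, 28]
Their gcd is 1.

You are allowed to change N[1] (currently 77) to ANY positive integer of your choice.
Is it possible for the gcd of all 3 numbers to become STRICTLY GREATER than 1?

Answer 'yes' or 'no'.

Answer: yes

Derivation:
Current gcd = 1
gcd of all OTHER numbers (without N[1]=77): gcd([60, 28]) = 4
The new gcd after any change is gcd(4, new_value).
This can be at most 4.
Since 4 > old gcd 1, the gcd CAN increase (e.g., set N[1] = 4).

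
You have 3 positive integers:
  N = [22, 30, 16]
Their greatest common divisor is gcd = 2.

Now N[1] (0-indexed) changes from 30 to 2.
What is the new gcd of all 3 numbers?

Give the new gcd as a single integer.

Numbers: [22, 30, 16], gcd = 2
Change: index 1, 30 -> 2
gcd of the OTHER numbers (without index 1): gcd([22, 16]) = 2
New gcd = gcd(g_others, new_val) = gcd(2, 2) = 2

Answer: 2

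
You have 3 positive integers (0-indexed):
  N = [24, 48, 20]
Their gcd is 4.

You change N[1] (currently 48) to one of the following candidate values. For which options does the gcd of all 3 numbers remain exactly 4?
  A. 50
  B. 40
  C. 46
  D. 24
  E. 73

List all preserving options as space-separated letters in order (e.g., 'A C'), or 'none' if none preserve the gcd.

Old gcd = 4; gcd of others (without N[1]) = 4
New gcd for candidate v: gcd(4, v). Preserves old gcd iff gcd(4, v) = 4.
  Option A: v=50, gcd(4,50)=2 -> changes
  Option B: v=40, gcd(4,40)=4 -> preserves
  Option C: v=46, gcd(4,46)=2 -> changes
  Option D: v=24, gcd(4,24)=4 -> preserves
  Option E: v=73, gcd(4,73)=1 -> changes

Answer: B D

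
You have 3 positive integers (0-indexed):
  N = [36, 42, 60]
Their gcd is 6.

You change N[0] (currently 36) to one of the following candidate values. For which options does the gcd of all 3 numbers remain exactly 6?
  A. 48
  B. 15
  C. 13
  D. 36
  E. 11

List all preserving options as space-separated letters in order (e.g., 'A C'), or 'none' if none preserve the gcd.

Answer: A D

Derivation:
Old gcd = 6; gcd of others (without N[0]) = 6
New gcd for candidate v: gcd(6, v). Preserves old gcd iff gcd(6, v) = 6.
  Option A: v=48, gcd(6,48)=6 -> preserves
  Option B: v=15, gcd(6,15)=3 -> changes
  Option C: v=13, gcd(6,13)=1 -> changes
  Option D: v=36, gcd(6,36)=6 -> preserves
  Option E: v=11, gcd(6,11)=1 -> changes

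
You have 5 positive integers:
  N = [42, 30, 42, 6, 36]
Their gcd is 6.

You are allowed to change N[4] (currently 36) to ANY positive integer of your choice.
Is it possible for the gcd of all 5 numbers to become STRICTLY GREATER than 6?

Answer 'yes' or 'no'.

Answer: no

Derivation:
Current gcd = 6
gcd of all OTHER numbers (without N[4]=36): gcd([42, 30, 42, 6]) = 6
The new gcd after any change is gcd(6, new_value).
This can be at most 6.
Since 6 = old gcd 6, the gcd can only stay the same or decrease.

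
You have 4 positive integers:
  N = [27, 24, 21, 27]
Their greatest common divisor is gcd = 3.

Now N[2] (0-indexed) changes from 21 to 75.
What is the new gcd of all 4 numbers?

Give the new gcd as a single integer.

Numbers: [27, 24, 21, 27], gcd = 3
Change: index 2, 21 -> 75
gcd of the OTHER numbers (without index 2): gcd([27, 24, 27]) = 3
New gcd = gcd(g_others, new_val) = gcd(3, 75) = 3

Answer: 3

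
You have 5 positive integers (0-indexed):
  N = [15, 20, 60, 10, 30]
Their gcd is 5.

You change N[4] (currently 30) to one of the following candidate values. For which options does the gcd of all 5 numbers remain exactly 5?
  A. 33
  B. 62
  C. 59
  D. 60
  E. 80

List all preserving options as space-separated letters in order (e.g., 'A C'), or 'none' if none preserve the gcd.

Answer: D E

Derivation:
Old gcd = 5; gcd of others (without N[4]) = 5
New gcd for candidate v: gcd(5, v). Preserves old gcd iff gcd(5, v) = 5.
  Option A: v=33, gcd(5,33)=1 -> changes
  Option B: v=62, gcd(5,62)=1 -> changes
  Option C: v=59, gcd(5,59)=1 -> changes
  Option D: v=60, gcd(5,60)=5 -> preserves
  Option E: v=80, gcd(5,80)=5 -> preserves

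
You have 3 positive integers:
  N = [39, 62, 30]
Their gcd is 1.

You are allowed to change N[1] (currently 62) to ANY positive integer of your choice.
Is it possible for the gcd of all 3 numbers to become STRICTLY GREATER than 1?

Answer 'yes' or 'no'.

Current gcd = 1
gcd of all OTHER numbers (without N[1]=62): gcd([39, 30]) = 3
The new gcd after any change is gcd(3, new_value).
This can be at most 3.
Since 3 > old gcd 1, the gcd CAN increase (e.g., set N[1] = 3).

Answer: yes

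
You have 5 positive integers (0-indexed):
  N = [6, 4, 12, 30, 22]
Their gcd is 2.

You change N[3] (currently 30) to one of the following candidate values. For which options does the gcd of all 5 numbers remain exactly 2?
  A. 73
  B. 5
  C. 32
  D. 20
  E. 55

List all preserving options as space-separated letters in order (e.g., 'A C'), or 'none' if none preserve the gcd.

Old gcd = 2; gcd of others (without N[3]) = 2
New gcd for candidate v: gcd(2, v). Preserves old gcd iff gcd(2, v) = 2.
  Option A: v=73, gcd(2,73)=1 -> changes
  Option B: v=5, gcd(2,5)=1 -> changes
  Option C: v=32, gcd(2,32)=2 -> preserves
  Option D: v=20, gcd(2,20)=2 -> preserves
  Option E: v=55, gcd(2,55)=1 -> changes

Answer: C D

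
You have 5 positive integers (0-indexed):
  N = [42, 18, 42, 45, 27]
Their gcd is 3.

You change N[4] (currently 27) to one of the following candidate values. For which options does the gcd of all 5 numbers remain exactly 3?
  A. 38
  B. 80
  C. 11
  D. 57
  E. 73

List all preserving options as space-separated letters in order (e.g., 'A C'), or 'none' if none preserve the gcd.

Old gcd = 3; gcd of others (without N[4]) = 3
New gcd for candidate v: gcd(3, v). Preserves old gcd iff gcd(3, v) = 3.
  Option A: v=38, gcd(3,38)=1 -> changes
  Option B: v=80, gcd(3,80)=1 -> changes
  Option C: v=11, gcd(3,11)=1 -> changes
  Option D: v=57, gcd(3,57)=3 -> preserves
  Option E: v=73, gcd(3,73)=1 -> changes

Answer: D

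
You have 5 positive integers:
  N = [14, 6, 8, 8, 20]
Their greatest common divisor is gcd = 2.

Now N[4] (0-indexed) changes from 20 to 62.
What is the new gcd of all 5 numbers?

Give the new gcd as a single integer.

Numbers: [14, 6, 8, 8, 20], gcd = 2
Change: index 4, 20 -> 62
gcd of the OTHER numbers (without index 4): gcd([14, 6, 8, 8]) = 2
New gcd = gcd(g_others, new_val) = gcd(2, 62) = 2

Answer: 2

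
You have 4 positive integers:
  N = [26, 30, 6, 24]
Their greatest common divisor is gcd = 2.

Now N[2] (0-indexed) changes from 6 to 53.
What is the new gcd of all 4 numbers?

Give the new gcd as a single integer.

Numbers: [26, 30, 6, 24], gcd = 2
Change: index 2, 6 -> 53
gcd of the OTHER numbers (without index 2): gcd([26, 30, 24]) = 2
New gcd = gcd(g_others, new_val) = gcd(2, 53) = 1

Answer: 1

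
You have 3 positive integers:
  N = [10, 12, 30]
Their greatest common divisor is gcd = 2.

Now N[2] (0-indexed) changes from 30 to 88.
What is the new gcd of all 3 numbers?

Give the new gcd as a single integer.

Numbers: [10, 12, 30], gcd = 2
Change: index 2, 30 -> 88
gcd of the OTHER numbers (without index 2): gcd([10, 12]) = 2
New gcd = gcd(g_others, new_val) = gcd(2, 88) = 2

Answer: 2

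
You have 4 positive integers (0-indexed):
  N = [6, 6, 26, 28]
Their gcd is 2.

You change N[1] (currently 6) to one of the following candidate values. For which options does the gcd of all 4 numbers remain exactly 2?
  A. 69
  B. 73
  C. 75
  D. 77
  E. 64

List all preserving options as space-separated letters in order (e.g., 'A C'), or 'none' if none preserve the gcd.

Answer: E

Derivation:
Old gcd = 2; gcd of others (without N[1]) = 2
New gcd for candidate v: gcd(2, v). Preserves old gcd iff gcd(2, v) = 2.
  Option A: v=69, gcd(2,69)=1 -> changes
  Option B: v=73, gcd(2,73)=1 -> changes
  Option C: v=75, gcd(2,75)=1 -> changes
  Option D: v=77, gcd(2,77)=1 -> changes
  Option E: v=64, gcd(2,64)=2 -> preserves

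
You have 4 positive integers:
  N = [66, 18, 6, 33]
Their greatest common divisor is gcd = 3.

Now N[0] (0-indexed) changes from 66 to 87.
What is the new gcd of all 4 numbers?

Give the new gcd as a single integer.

Answer: 3

Derivation:
Numbers: [66, 18, 6, 33], gcd = 3
Change: index 0, 66 -> 87
gcd of the OTHER numbers (without index 0): gcd([18, 6, 33]) = 3
New gcd = gcd(g_others, new_val) = gcd(3, 87) = 3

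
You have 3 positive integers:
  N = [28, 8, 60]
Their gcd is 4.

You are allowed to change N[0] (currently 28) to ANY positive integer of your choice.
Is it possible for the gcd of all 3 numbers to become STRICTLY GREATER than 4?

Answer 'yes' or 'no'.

Answer: no

Derivation:
Current gcd = 4
gcd of all OTHER numbers (without N[0]=28): gcd([8, 60]) = 4
The new gcd after any change is gcd(4, new_value).
This can be at most 4.
Since 4 = old gcd 4, the gcd can only stay the same or decrease.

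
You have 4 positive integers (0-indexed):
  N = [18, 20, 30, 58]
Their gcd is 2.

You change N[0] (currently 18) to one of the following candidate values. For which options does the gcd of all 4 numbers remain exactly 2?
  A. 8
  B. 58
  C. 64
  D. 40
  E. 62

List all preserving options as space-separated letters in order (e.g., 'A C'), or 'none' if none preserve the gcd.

Answer: A B C D E

Derivation:
Old gcd = 2; gcd of others (without N[0]) = 2
New gcd for candidate v: gcd(2, v). Preserves old gcd iff gcd(2, v) = 2.
  Option A: v=8, gcd(2,8)=2 -> preserves
  Option B: v=58, gcd(2,58)=2 -> preserves
  Option C: v=64, gcd(2,64)=2 -> preserves
  Option D: v=40, gcd(2,40)=2 -> preserves
  Option E: v=62, gcd(2,62)=2 -> preserves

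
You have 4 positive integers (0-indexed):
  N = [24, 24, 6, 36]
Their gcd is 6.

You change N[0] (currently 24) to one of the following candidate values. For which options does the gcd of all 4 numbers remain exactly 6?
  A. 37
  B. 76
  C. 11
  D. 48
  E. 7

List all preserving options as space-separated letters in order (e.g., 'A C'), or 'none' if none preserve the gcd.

Old gcd = 6; gcd of others (without N[0]) = 6
New gcd for candidate v: gcd(6, v). Preserves old gcd iff gcd(6, v) = 6.
  Option A: v=37, gcd(6,37)=1 -> changes
  Option B: v=76, gcd(6,76)=2 -> changes
  Option C: v=11, gcd(6,11)=1 -> changes
  Option D: v=48, gcd(6,48)=6 -> preserves
  Option E: v=7, gcd(6,7)=1 -> changes

Answer: D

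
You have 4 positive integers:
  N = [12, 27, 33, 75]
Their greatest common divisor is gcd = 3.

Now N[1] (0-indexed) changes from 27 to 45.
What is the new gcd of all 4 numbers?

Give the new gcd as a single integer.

Numbers: [12, 27, 33, 75], gcd = 3
Change: index 1, 27 -> 45
gcd of the OTHER numbers (without index 1): gcd([12, 33, 75]) = 3
New gcd = gcd(g_others, new_val) = gcd(3, 45) = 3

Answer: 3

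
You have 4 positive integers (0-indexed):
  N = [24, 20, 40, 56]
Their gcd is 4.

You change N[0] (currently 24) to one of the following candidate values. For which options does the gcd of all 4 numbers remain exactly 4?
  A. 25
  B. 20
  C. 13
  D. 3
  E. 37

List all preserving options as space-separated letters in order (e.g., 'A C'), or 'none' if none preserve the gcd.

Answer: B

Derivation:
Old gcd = 4; gcd of others (without N[0]) = 4
New gcd for candidate v: gcd(4, v). Preserves old gcd iff gcd(4, v) = 4.
  Option A: v=25, gcd(4,25)=1 -> changes
  Option B: v=20, gcd(4,20)=4 -> preserves
  Option C: v=13, gcd(4,13)=1 -> changes
  Option D: v=3, gcd(4,3)=1 -> changes
  Option E: v=37, gcd(4,37)=1 -> changes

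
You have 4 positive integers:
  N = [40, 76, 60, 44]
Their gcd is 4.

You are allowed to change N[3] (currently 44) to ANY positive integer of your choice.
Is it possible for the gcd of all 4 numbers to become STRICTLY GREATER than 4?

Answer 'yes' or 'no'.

Current gcd = 4
gcd of all OTHER numbers (without N[3]=44): gcd([40, 76, 60]) = 4
The new gcd after any change is gcd(4, new_value).
This can be at most 4.
Since 4 = old gcd 4, the gcd can only stay the same or decrease.

Answer: no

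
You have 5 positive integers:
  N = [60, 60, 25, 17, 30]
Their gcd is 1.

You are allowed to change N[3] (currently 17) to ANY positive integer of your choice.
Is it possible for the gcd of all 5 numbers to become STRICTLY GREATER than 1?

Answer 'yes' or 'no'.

Answer: yes

Derivation:
Current gcd = 1
gcd of all OTHER numbers (without N[3]=17): gcd([60, 60, 25, 30]) = 5
The new gcd after any change is gcd(5, new_value).
This can be at most 5.
Since 5 > old gcd 1, the gcd CAN increase (e.g., set N[3] = 5).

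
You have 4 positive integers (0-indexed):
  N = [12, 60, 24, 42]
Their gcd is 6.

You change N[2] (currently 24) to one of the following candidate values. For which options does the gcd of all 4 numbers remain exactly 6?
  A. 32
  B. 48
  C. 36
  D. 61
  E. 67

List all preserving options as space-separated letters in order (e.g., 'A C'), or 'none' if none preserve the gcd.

Old gcd = 6; gcd of others (without N[2]) = 6
New gcd for candidate v: gcd(6, v). Preserves old gcd iff gcd(6, v) = 6.
  Option A: v=32, gcd(6,32)=2 -> changes
  Option B: v=48, gcd(6,48)=6 -> preserves
  Option C: v=36, gcd(6,36)=6 -> preserves
  Option D: v=61, gcd(6,61)=1 -> changes
  Option E: v=67, gcd(6,67)=1 -> changes

Answer: B C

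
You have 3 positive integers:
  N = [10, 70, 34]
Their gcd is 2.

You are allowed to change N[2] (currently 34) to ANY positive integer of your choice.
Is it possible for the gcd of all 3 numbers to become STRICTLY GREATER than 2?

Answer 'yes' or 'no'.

Answer: yes

Derivation:
Current gcd = 2
gcd of all OTHER numbers (without N[2]=34): gcd([10, 70]) = 10
The new gcd after any change is gcd(10, new_value).
This can be at most 10.
Since 10 > old gcd 2, the gcd CAN increase (e.g., set N[2] = 10).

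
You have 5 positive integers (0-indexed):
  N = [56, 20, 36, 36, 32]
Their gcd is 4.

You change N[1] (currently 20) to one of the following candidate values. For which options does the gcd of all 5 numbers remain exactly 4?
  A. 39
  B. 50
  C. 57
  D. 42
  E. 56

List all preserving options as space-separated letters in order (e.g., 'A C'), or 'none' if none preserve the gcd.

Answer: E

Derivation:
Old gcd = 4; gcd of others (without N[1]) = 4
New gcd for candidate v: gcd(4, v). Preserves old gcd iff gcd(4, v) = 4.
  Option A: v=39, gcd(4,39)=1 -> changes
  Option B: v=50, gcd(4,50)=2 -> changes
  Option C: v=57, gcd(4,57)=1 -> changes
  Option D: v=42, gcd(4,42)=2 -> changes
  Option E: v=56, gcd(4,56)=4 -> preserves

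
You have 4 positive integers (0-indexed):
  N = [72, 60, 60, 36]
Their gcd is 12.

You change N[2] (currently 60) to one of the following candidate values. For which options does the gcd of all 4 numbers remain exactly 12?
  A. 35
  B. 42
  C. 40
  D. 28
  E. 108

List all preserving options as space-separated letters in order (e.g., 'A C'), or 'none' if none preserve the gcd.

Old gcd = 12; gcd of others (without N[2]) = 12
New gcd for candidate v: gcd(12, v). Preserves old gcd iff gcd(12, v) = 12.
  Option A: v=35, gcd(12,35)=1 -> changes
  Option B: v=42, gcd(12,42)=6 -> changes
  Option C: v=40, gcd(12,40)=4 -> changes
  Option D: v=28, gcd(12,28)=4 -> changes
  Option E: v=108, gcd(12,108)=12 -> preserves

Answer: E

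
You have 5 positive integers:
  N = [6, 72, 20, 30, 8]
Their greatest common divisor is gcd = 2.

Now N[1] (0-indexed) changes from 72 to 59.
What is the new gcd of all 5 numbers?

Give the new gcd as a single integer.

Numbers: [6, 72, 20, 30, 8], gcd = 2
Change: index 1, 72 -> 59
gcd of the OTHER numbers (without index 1): gcd([6, 20, 30, 8]) = 2
New gcd = gcd(g_others, new_val) = gcd(2, 59) = 1

Answer: 1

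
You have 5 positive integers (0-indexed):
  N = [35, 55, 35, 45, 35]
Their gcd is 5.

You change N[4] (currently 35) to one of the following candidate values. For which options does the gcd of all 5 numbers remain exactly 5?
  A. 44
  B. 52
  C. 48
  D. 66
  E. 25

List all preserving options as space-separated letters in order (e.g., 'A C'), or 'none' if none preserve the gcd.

Old gcd = 5; gcd of others (without N[4]) = 5
New gcd for candidate v: gcd(5, v). Preserves old gcd iff gcd(5, v) = 5.
  Option A: v=44, gcd(5,44)=1 -> changes
  Option B: v=52, gcd(5,52)=1 -> changes
  Option C: v=48, gcd(5,48)=1 -> changes
  Option D: v=66, gcd(5,66)=1 -> changes
  Option E: v=25, gcd(5,25)=5 -> preserves

Answer: E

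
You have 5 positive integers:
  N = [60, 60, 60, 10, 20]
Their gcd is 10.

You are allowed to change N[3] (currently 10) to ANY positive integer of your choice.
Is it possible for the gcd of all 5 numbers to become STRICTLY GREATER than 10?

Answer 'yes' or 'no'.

Current gcd = 10
gcd of all OTHER numbers (without N[3]=10): gcd([60, 60, 60, 20]) = 20
The new gcd after any change is gcd(20, new_value).
This can be at most 20.
Since 20 > old gcd 10, the gcd CAN increase (e.g., set N[3] = 20).

Answer: yes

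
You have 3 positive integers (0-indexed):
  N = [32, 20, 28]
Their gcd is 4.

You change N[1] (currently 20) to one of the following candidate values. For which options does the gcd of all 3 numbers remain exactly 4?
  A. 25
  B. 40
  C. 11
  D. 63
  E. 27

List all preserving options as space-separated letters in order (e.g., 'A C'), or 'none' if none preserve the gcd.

Answer: B

Derivation:
Old gcd = 4; gcd of others (without N[1]) = 4
New gcd for candidate v: gcd(4, v). Preserves old gcd iff gcd(4, v) = 4.
  Option A: v=25, gcd(4,25)=1 -> changes
  Option B: v=40, gcd(4,40)=4 -> preserves
  Option C: v=11, gcd(4,11)=1 -> changes
  Option D: v=63, gcd(4,63)=1 -> changes
  Option E: v=27, gcd(4,27)=1 -> changes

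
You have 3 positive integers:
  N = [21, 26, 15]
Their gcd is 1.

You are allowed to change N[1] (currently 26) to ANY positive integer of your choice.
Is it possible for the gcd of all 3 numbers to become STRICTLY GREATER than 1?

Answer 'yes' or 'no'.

Current gcd = 1
gcd of all OTHER numbers (without N[1]=26): gcd([21, 15]) = 3
The new gcd after any change is gcd(3, new_value).
This can be at most 3.
Since 3 > old gcd 1, the gcd CAN increase (e.g., set N[1] = 3).

Answer: yes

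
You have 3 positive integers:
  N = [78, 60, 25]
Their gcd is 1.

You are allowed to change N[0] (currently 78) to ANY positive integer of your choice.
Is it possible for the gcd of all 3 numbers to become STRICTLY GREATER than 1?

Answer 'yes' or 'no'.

Answer: yes

Derivation:
Current gcd = 1
gcd of all OTHER numbers (without N[0]=78): gcd([60, 25]) = 5
The new gcd after any change is gcd(5, new_value).
This can be at most 5.
Since 5 > old gcd 1, the gcd CAN increase (e.g., set N[0] = 5).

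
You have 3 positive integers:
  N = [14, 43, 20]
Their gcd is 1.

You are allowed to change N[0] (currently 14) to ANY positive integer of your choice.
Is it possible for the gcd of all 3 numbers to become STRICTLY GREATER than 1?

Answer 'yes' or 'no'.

Answer: no

Derivation:
Current gcd = 1
gcd of all OTHER numbers (without N[0]=14): gcd([43, 20]) = 1
The new gcd after any change is gcd(1, new_value).
This can be at most 1.
Since 1 = old gcd 1, the gcd can only stay the same or decrease.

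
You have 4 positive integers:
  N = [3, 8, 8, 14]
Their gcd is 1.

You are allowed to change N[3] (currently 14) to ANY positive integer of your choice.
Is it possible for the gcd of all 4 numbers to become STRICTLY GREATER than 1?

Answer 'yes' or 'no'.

Current gcd = 1
gcd of all OTHER numbers (without N[3]=14): gcd([3, 8, 8]) = 1
The new gcd after any change is gcd(1, new_value).
This can be at most 1.
Since 1 = old gcd 1, the gcd can only stay the same or decrease.

Answer: no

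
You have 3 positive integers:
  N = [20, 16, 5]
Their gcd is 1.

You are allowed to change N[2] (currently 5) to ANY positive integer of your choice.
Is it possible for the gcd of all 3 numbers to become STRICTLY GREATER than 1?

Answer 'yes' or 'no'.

Current gcd = 1
gcd of all OTHER numbers (without N[2]=5): gcd([20, 16]) = 4
The new gcd after any change is gcd(4, new_value).
This can be at most 4.
Since 4 > old gcd 1, the gcd CAN increase (e.g., set N[2] = 4).

Answer: yes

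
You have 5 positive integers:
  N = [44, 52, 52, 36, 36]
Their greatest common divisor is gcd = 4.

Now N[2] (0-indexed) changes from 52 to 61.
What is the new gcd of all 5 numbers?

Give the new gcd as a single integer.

Answer: 1

Derivation:
Numbers: [44, 52, 52, 36, 36], gcd = 4
Change: index 2, 52 -> 61
gcd of the OTHER numbers (without index 2): gcd([44, 52, 36, 36]) = 4
New gcd = gcd(g_others, new_val) = gcd(4, 61) = 1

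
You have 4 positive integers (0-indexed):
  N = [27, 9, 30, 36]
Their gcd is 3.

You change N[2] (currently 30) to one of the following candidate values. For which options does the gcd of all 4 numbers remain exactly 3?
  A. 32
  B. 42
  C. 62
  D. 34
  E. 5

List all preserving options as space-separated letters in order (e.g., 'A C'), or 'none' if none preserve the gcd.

Old gcd = 3; gcd of others (without N[2]) = 9
New gcd for candidate v: gcd(9, v). Preserves old gcd iff gcd(9, v) = 3.
  Option A: v=32, gcd(9,32)=1 -> changes
  Option B: v=42, gcd(9,42)=3 -> preserves
  Option C: v=62, gcd(9,62)=1 -> changes
  Option D: v=34, gcd(9,34)=1 -> changes
  Option E: v=5, gcd(9,5)=1 -> changes

Answer: B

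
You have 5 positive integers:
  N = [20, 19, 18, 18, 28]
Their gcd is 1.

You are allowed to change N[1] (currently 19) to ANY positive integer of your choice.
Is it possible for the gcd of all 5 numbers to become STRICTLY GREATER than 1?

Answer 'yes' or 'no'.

Current gcd = 1
gcd of all OTHER numbers (without N[1]=19): gcd([20, 18, 18, 28]) = 2
The new gcd after any change is gcd(2, new_value).
This can be at most 2.
Since 2 > old gcd 1, the gcd CAN increase (e.g., set N[1] = 2).

Answer: yes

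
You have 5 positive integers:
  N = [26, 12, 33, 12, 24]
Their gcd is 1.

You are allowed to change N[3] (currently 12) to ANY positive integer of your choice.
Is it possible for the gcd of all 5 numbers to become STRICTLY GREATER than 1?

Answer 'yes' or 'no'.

Answer: no

Derivation:
Current gcd = 1
gcd of all OTHER numbers (without N[3]=12): gcd([26, 12, 33, 24]) = 1
The new gcd after any change is gcd(1, new_value).
This can be at most 1.
Since 1 = old gcd 1, the gcd can only stay the same or decrease.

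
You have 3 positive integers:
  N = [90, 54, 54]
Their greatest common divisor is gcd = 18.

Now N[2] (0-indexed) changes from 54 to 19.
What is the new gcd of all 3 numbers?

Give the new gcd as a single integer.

Numbers: [90, 54, 54], gcd = 18
Change: index 2, 54 -> 19
gcd of the OTHER numbers (without index 2): gcd([90, 54]) = 18
New gcd = gcd(g_others, new_val) = gcd(18, 19) = 1

Answer: 1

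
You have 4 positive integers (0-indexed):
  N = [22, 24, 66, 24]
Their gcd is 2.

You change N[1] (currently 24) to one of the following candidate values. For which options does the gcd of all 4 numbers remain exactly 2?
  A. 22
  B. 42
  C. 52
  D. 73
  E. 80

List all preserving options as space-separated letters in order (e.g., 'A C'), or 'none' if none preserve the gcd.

Answer: A B C E

Derivation:
Old gcd = 2; gcd of others (without N[1]) = 2
New gcd for candidate v: gcd(2, v). Preserves old gcd iff gcd(2, v) = 2.
  Option A: v=22, gcd(2,22)=2 -> preserves
  Option B: v=42, gcd(2,42)=2 -> preserves
  Option C: v=52, gcd(2,52)=2 -> preserves
  Option D: v=73, gcd(2,73)=1 -> changes
  Option E: v=80, gcd(2,80)=2 -> preserves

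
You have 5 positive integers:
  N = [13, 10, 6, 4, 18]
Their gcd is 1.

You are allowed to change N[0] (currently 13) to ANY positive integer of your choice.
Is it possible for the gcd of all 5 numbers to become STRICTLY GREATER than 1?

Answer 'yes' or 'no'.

Answer: yes

Derivation:
Current gcd = 1
gcd of all OTHER numbers (without N[0]=13): gcd([10, 6, 4, 18]) = 2
The new gcd after any change is gcd(2, new_value).
This can be at most 2.
Since 2 > old gcd 1, the gcd CAN increase (e.g., set N[0] = 2).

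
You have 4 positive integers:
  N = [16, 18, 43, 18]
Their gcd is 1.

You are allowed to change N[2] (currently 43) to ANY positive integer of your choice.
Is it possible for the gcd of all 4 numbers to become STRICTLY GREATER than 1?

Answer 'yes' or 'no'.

Current gcd = 1
gcd of all OTHER numbers (without N[2]=43): gcd([16, 18, 18]) = 2
The new gcd after any change is gcd(2, new_value).
This can be at most 2.
Since 2 > old gcd 1, the gcd CAN increase (e.g., set N[2] = 2).

Answer: yes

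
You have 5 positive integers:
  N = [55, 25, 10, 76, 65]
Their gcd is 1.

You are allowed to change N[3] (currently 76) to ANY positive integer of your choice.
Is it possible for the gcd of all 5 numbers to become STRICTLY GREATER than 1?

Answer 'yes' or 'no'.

Current gcd = 1
gcd of all OTHER numbers (without N[3]=76): gcd([55, 25, 10, 65]) = 5
The new gcd after any change is gcd(5, new_value).
This can be at most 5.
Since 5 > old gcd 1, the gcd CAN increase (e.g., set N[3] = 5).

Answer: yes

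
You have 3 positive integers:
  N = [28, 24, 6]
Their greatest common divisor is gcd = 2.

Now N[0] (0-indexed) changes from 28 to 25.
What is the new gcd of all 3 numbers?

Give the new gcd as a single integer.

Answer: 1

Derivation:
Numbers: [28, 24, 6], gcd = 2
Change: index 0, 28 -> 25
gcd of the OTHER numbers (without index 0): gcd([24, 6]) = 6
New gcd = gcd(g_others, new_val) = gcd(6, 25) = 1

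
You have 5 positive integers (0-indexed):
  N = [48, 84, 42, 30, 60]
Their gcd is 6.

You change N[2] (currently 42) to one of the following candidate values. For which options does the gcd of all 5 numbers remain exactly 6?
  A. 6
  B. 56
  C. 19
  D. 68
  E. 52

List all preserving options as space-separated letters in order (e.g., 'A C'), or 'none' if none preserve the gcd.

Old gcd = 6; gcd of others (without N[2]) = 6
New gcd for candidate v: gcd(6, v). Preserves old gcd iff gcd(6, v) = 6.
  Option A: v=6, gcd(6,6)=6 -> preserves
  Option B: v=56, gcd(6,56)=2 -> changes
  Option C: v=19, gcd(6,19)=1 -> changes
  Option D: v=68, gcd(6,68)=2 -> changes
  Option E: v=52, gcd(6,52)=2 -> changes

Answer: A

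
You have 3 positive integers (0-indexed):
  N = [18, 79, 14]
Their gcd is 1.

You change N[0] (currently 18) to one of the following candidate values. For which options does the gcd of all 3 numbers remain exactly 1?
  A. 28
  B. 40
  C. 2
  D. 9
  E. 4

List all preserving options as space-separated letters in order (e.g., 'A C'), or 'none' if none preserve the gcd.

Answer: A B C D E

Derivation:
Old gcd = 1; gcd of others (without N[0]) = 1
New gcd for candidate v: gcd(1, v). Preserves old gcd iff gcd(1, v) = 1.
  Option A: v=28, gcd(1,28)=1 -> preserves
  Option B: v=40, gcd(1,40)=1 -> preserves
  Option C: v=2, gcd(1,2)=1 -> preserves
  Option D: v=9, gcd(1,9)=1 -> preserves
  Option E: v=4, gcd(1,4)=1 -> preserves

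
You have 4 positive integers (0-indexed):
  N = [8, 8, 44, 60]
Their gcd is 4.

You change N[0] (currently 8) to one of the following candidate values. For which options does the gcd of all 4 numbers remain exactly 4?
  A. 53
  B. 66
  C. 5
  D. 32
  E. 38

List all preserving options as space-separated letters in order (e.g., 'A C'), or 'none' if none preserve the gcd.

Old gcd = 4; gcd of others (without N[0]) = 4
New gcd for candidate v: gcd(4, v). Preserves old gcd iff gcd(4, v) = 4.
  Option A: v=53, gcd(4,53)=1 -> changes
  Option B: v=66, gcd(4,66)=2 -> changes
  Option C: v=5, gcd(4,5)=1 -> changes
  Option D: v=32, gcd(4,32)=4 -> preserves
  Option E: v=38, gcd(4,38)=2 -> changes

Answer: D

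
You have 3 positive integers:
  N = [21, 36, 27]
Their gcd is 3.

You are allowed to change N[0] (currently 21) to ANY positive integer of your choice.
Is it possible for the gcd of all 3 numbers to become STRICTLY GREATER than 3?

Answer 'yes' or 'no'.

Answer: yes

Derivation:
Current gcd = 3
gcd of all OTHER numbers (without N[0]=21): gcd([36, 27]) = 9
The new gcd after any change is gcd(9, new_value).
This can be at most 9.
Since 9 > old gcd 3, the gcd CAN increase (e.g., set N[0] = 9).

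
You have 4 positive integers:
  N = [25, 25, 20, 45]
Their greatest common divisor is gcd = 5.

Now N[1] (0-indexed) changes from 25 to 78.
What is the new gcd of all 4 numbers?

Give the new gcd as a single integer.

Answer: 1

Derivation:
Numbers: [25, 25, 20, 45], gcd = 5
Change: index 1, 25 -> 78
gcd of the OTHER numbers (without index 1): gcd([25, 20, 45]) = 5
New gcd = gcd(g_others, new_val) = gcd(5, 78) = 1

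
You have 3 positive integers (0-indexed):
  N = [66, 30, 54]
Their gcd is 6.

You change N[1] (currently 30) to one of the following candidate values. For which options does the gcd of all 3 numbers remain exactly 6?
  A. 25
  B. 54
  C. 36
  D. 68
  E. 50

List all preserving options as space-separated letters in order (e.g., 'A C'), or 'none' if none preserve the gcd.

Answer: B C

Derivation:
Old gcd = 6; gcd of others (without N[1]) = 6
New gcd for candidate v: gcd(6, v). Preserves old gcd iff gcd(6, v) = 6.
  Option A: v=25, gcd(6,25)=1 -> changes
  Option B: v=54, gcd(6,54)=6 -> preserves
  Option C: v=36, gcd(6,36)=6 -> preserves
  Option D: v=68, gcd(6,68)=2 -> changes
  Option E: v=50, gcd(6,50)=2 -> changes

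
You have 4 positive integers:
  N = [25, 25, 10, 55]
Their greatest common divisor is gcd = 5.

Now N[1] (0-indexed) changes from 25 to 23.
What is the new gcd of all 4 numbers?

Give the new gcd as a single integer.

Numbers: [25, 25, 10, 55], gcd = 5
Change: index 1, 25 -> 23
gcd of the OTHER numbers (without index 1): gcd([25, 10, 55]) = 5
New gcd = gcd(g_others, new_val) = gcd(5, 23) = 1

Answer: 1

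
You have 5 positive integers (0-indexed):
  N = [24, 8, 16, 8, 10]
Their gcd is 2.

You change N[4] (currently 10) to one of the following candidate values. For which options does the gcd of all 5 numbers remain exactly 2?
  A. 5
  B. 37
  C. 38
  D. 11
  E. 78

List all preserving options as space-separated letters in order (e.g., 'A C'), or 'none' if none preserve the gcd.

Answer: C E

Derivation:
Old gcd = 2; gcd of others (without N[4]) = 8
New gcd for candidate v: gcd(8, v). Preserves old gcd iff gcd(8, v) = 2.
  Option A: v=5, gcd(8,5)=1 -> changes
  Option B: v=37, gcd(8,37)=1 -> changes
  Option C: v=38, gcd(8,38)=2 -> preserves
  Option D: v=11, gcd(8,11)=1 -> changes
  Option E: v=78, gcd(8,78)=2 -> preserves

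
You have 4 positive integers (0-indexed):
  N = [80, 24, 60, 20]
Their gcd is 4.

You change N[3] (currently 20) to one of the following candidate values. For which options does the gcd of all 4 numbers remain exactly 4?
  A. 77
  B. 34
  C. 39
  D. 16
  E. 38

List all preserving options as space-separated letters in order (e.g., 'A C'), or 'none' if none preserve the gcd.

Answer: D

Derivation:
Old gcd = 4; gcd of others (without N[3]) = 4
New gcd for candidate v: gcd(4, v). Preserves old gcd iff gcd(4, v) = 4.
  Option A: v=77, gcd(4,77)=1 -> changes
  Option B: v=34, gcd(4,34)=2 -> changes
  Option C: v=39, gcd(4,39)=1 -> changes
  Option D: v=16, gcd(4,16)=4 -> preserves
  Option E: v=38, gcd(4,38)=2 -> changes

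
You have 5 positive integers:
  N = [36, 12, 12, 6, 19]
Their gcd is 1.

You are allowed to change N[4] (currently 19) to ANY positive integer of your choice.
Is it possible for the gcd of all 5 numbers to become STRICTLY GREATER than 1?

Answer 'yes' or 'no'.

Answer: yes

Derivation:
Current gcd = 1
gcd of all OTHER numbers (without N[4]=19): gcd([36, 12, 12, 6]) = 6
The new gcd after any change is gcd(6, new_value).
This can be at most 6.
Since 6 > old gcd 1, the gcd CAN increase (e.g., set N[4] = 6).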